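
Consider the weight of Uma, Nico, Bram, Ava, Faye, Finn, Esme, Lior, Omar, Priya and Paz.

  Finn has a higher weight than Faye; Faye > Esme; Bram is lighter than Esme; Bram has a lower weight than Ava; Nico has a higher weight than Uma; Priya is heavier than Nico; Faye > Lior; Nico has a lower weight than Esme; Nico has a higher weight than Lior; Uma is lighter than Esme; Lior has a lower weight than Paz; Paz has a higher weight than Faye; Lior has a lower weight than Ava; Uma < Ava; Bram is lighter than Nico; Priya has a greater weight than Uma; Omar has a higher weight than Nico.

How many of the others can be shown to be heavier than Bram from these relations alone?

Directly above Bram: Ava, Nico, Esme.
One step further: Priya, Faye, Omar (6 so far).
One step further: Paz, Finn (8 so far).
No other element is forced above Bram by the given relations, so the count is 8.

8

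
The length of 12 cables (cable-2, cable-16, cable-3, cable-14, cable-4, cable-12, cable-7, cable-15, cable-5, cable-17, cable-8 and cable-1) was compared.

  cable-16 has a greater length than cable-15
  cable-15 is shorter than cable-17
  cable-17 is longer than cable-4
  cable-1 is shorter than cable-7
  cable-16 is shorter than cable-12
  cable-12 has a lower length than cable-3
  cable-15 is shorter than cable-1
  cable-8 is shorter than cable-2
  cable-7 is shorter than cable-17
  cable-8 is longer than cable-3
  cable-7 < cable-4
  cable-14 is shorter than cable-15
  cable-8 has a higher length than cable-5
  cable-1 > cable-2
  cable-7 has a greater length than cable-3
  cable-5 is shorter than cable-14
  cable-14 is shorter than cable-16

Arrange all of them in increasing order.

Each adjacent pair is fixed by a given relation: cable-5 < cable-14; cable-14 < cable-15; cable-15 < cable-16; cable-16 < cable-12; cable-12 < cable-3; cable-3 < cable-8; cable-8 < cable-2; cable-2 < cable-1; cable-1 < cable-7; cable-7 < cable-4; cable-4 < cable-17. Chaining them end to end gives the full order.

cable-5 < cable-14 < cable-15 < cable-16 < cable-12 < cable-3 < cable-8 < cable-2 < cable-1 < cable-7 < cable-4 < cable-17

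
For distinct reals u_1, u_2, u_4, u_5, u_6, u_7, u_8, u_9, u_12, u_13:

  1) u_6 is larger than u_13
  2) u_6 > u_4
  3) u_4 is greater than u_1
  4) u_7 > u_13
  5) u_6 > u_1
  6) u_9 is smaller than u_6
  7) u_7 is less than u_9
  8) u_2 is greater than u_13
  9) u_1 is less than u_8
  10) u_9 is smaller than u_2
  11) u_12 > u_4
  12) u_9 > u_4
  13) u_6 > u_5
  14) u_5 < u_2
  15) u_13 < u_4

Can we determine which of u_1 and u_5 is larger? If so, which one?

undetermined

Following every chain through u_5: above u_5 we get u_6, u_2.
u_1 is not reached, and no chain runs the other way from u_1 to u_5.
So the given relations leave the order of u_5 and u_1 undetermined.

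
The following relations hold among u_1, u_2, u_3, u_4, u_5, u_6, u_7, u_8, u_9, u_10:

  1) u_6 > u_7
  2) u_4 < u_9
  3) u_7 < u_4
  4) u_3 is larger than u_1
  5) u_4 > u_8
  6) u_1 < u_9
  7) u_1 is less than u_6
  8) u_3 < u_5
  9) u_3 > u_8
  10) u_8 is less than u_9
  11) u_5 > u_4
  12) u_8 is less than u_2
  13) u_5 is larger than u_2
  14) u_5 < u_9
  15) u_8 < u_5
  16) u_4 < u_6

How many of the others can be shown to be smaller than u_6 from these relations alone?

From u_6 the given relations immediately reach u_7, u_4, u_1.
From those, u_8 — 4 in total.
Nothing else is reachable below u_6; 4 in all.

4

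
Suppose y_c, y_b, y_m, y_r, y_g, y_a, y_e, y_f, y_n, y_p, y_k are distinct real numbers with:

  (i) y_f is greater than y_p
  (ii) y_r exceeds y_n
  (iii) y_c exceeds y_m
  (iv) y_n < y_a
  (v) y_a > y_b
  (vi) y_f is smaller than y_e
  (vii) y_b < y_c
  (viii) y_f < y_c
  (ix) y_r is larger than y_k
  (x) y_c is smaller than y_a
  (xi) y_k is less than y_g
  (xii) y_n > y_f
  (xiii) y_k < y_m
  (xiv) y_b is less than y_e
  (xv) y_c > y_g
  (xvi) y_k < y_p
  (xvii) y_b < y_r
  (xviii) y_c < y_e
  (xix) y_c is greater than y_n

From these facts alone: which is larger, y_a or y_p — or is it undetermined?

y_a

y_p < y_f < y_n < y_c < y_a, by transitivity through y_f, y_n, y_c.
So y_a is larger.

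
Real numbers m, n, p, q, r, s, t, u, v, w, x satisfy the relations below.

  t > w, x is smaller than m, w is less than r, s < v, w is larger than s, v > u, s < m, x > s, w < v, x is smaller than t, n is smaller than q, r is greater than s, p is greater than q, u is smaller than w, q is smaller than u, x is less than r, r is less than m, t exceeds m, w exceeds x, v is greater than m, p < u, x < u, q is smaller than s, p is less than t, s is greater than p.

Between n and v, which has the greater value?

v

Link the given pairs in sequence: n < q; q < p; p < s; s < x; x < u; u < w; w < r; r < m; m < v.
Chaining these gives n < q < p < s < x < u < w < r < m < v.
So n < v; v is the larger of the two.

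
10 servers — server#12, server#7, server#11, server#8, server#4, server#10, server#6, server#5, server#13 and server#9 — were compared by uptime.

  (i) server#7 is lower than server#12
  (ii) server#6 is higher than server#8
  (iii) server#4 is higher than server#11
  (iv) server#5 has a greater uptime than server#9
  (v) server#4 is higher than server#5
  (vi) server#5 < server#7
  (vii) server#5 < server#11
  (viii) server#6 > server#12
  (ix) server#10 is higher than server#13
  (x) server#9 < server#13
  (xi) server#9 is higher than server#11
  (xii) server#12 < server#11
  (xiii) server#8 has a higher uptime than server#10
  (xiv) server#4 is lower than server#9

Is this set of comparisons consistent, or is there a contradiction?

Chaining the given relations yields server#5 < server#7 < server#12 < server#11 < server#4 < server#9, so server#5 < server#9. But one relation states server#9 < server#5. These cannot both hold.

inconsistent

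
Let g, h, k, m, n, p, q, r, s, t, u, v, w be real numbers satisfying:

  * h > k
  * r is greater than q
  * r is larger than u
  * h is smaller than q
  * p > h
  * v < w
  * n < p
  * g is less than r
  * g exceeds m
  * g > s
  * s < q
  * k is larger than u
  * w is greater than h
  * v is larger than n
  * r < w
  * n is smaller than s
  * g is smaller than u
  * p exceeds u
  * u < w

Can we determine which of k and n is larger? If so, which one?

Link the given pairs in sequence: n < s; s < g; g < u; u < k.
Together: n < s < g < u < k.
So k is larger.

k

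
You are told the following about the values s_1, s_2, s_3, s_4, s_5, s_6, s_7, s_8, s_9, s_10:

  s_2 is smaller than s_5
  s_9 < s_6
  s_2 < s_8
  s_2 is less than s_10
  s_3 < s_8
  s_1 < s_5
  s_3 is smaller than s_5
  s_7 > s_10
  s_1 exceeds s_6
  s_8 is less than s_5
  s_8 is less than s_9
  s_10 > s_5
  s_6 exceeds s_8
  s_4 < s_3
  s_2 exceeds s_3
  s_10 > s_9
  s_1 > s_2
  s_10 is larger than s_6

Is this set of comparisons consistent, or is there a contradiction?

Every relation is compatible with s_4 < s_3 < s_2 < s_8 < s_9 < s_6 < s_1 < s_5 < s_10 < s_7; the set is consistent.

consistent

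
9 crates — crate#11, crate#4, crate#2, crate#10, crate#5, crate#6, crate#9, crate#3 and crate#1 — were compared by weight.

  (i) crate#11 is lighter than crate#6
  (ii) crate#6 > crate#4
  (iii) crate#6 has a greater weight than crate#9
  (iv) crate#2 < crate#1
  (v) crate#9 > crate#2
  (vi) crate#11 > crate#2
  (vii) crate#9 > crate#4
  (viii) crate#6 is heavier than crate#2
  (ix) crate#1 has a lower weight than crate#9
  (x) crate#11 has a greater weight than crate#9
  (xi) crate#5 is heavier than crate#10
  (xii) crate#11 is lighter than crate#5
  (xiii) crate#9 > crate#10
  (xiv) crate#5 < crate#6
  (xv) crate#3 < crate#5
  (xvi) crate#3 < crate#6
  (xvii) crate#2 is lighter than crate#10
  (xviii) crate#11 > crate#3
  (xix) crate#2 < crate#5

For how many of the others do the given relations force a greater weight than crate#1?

4

From crate#1 the given relations immediately reach crate#9.
From those, crate#11, crate#6 — 3 in total.
From those, crate#5 — 4 in total.
No other element is forced above crate#1 by the given relations, so the count is 4.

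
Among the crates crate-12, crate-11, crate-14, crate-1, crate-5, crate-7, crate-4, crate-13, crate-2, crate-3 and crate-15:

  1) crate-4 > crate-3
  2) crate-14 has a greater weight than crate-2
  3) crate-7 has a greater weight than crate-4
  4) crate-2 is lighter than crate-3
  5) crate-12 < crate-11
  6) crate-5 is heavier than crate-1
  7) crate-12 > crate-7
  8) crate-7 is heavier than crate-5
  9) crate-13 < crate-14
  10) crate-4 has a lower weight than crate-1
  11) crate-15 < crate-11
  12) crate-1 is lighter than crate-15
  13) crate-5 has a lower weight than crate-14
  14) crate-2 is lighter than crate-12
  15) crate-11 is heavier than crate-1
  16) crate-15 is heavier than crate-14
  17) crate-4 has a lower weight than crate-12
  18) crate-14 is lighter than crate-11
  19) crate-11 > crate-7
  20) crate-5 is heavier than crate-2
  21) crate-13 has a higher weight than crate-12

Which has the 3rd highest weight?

crate-14

Piecing the relations together gives one ordering: crate-2 < crate-3 < crate-4 < crate-1 < crate-5 < crate-7 < crate-12 < crate-13 < crate-14 < crate-15 < crate-11.
Counting 3 from the largest end gives crate-14.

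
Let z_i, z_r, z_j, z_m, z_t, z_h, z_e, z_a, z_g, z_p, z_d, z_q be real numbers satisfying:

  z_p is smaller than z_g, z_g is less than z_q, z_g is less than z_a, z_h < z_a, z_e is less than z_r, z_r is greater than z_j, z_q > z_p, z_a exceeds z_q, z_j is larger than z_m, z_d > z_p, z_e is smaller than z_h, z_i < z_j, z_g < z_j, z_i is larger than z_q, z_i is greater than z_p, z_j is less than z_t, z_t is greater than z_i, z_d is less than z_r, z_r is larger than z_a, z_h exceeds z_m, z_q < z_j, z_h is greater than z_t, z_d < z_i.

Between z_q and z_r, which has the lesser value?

z_q

z_q < z_i and z_i < z_j give z_q < z_j.
With z_j < z_t: z_q < z_i < z_j < z_t.
With z_t < z_h: z_q < z_i < z_j < z_t < z_h.
With z_h < z_a: z_q < z_i < z_j < z_t < z_h < z_a.
Then z_a < z_r extends the chain to z_r.
So z_q < z_r; z_q is the smaller of the two.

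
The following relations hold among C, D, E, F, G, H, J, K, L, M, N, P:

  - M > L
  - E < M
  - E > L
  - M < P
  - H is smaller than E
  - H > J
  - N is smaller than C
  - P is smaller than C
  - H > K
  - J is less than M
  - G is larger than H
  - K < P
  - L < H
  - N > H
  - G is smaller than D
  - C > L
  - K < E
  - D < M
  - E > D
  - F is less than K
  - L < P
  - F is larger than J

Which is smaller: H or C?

H

The relevant relations are H < G; G < D; D < E; E < M; M < P; P < C.
Chaining these gives H < G < D < E < M < P < C.
So H < C; H is the smaller of the two.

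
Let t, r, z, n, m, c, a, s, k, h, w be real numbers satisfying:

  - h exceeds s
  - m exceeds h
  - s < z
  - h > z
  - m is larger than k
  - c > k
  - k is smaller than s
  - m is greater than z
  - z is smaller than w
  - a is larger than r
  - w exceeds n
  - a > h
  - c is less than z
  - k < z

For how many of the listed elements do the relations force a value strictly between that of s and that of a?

2

Chaining upward from s reaches: z, h, m, w.
Chaining downward from a reaches: k, c, z, h, r.
Strictly between s and a are those in both lists: z, h — 2 elements.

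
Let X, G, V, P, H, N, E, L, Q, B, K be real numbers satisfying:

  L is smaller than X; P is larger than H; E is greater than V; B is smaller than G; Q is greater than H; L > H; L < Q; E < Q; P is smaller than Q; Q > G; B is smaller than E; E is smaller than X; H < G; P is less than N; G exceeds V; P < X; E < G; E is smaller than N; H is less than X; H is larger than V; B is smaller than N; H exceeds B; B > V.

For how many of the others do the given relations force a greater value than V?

9

Directly above V: B, H, E, G.
One step further: L, P, X, N, Q (9 so far).
No other element is forced above V by the given relations, so the count is 9.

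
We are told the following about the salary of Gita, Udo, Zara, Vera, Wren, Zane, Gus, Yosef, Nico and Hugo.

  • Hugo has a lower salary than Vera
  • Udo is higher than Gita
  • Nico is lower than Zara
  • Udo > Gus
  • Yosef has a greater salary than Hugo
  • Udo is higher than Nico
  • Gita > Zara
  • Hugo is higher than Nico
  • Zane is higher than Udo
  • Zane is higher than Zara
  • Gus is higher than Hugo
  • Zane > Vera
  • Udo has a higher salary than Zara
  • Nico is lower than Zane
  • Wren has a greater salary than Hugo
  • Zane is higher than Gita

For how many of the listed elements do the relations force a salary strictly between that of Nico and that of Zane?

6

Chaining upward from Nico reaches: Hugo, Gus, Vera, Zara, Gita, Udo, Yosef, Wren.
Chaining downward from Zane reaches: Hugo, Gus, Vera, Zara, Gita, Udo.
Strictly between Nico and Zane are those in both lists: Hugo, Gus, Vera, Zara, Gita, Udo — 6 elements.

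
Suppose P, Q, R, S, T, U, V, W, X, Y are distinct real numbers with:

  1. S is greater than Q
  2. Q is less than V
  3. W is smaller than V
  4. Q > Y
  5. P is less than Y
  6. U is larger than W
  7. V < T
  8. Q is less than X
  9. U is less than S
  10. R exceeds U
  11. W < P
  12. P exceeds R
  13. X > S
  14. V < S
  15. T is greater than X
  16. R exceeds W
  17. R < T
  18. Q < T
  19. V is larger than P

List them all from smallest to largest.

W < U < R < P < Y < Q < V < S < X < T

The consecutive links are each given: W < U; U < R; R < P; P < Y; Y < Q; Q < V; V < S; S < X; X < T.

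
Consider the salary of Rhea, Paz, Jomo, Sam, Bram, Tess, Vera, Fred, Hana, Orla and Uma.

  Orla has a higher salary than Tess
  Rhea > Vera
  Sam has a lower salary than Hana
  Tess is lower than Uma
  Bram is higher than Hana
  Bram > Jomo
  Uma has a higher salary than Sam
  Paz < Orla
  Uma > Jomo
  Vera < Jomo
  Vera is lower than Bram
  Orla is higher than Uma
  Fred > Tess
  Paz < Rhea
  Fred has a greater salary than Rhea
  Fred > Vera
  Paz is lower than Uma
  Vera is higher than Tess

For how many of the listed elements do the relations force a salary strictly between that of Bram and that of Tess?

2

Chaining upward from Tess reaches: Vera, Jomo, Uma, Orla, Rhea, Fred.
Chaining downward from Bram reaches: Vera, Jomo, Sam, Hana.
Strictly between Tess and Bram are those in both lists: Vera, Jomo — 2 elements.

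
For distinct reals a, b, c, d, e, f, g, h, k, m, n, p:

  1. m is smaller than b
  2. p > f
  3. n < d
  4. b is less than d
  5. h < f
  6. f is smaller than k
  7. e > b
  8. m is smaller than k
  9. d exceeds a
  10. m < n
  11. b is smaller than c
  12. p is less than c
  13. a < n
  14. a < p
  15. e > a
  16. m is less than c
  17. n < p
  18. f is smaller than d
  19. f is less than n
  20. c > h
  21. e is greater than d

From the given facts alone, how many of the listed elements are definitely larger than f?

6

The elements the relations force above f are n, k, p, c, d, e — no chain reaches any other.
That is 6.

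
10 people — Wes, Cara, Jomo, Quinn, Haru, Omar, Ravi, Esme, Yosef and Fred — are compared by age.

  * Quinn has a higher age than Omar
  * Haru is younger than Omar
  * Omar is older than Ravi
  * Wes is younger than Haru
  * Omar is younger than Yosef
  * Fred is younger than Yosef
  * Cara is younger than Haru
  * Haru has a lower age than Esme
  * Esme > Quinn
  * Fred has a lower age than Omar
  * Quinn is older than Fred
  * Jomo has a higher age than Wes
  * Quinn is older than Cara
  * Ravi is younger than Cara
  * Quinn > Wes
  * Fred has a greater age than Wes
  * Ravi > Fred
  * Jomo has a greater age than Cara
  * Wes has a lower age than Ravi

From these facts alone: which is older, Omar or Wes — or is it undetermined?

Omar

Wes < Fred and Fred < Ravi give Wes < Ravi.
Then Ravi < Cara extends the chain to Cara.
Then Cara < Haru extends the chain to Haru.
With Haru < Omar: Wes < Fred < Ravi < Cara < Haru < Omar.
So Omar is older.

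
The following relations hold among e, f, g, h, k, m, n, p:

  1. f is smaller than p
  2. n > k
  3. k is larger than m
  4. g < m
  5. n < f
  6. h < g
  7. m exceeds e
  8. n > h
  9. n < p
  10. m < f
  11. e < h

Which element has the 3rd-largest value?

Chaining the given pairs: e < h < g < m < k < n < f < p.
The 3rd largest is n.

n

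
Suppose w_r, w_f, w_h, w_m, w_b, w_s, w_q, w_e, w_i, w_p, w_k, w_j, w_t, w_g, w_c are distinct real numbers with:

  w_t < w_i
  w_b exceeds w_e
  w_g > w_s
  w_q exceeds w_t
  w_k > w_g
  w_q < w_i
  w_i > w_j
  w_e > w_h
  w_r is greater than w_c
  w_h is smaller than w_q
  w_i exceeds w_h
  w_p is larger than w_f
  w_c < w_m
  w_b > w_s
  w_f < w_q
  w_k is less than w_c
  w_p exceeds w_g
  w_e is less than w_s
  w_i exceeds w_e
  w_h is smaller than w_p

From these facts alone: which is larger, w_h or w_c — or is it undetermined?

w_h < w_e and w_e < w_s give w_h < w_s.
With w_s < w_g: w_h < w_e < w_s < w_g.
Then w_g < w_k extends the chain to w_k.
Then w_k < w_c extends the chain to w_c.
So w_c is larger.

w_c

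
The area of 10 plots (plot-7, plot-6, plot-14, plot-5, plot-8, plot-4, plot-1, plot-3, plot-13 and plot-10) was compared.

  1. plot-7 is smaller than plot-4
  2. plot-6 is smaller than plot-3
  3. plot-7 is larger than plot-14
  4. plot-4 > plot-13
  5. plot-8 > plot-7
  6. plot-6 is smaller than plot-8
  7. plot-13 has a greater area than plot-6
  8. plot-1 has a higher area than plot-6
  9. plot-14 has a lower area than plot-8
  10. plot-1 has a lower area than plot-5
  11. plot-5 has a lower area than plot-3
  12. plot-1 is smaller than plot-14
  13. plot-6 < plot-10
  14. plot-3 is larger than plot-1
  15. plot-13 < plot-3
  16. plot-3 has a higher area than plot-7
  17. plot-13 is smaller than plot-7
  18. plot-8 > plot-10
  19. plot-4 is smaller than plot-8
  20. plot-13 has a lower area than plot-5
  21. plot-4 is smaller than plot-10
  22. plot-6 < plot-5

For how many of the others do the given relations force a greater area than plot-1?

7

The elements the relations force above plot-1 are plot-5, plot-14, plot-7, plot-4, plot-3, plot-10, plot-8 — no chain reaches any other.
That is 7.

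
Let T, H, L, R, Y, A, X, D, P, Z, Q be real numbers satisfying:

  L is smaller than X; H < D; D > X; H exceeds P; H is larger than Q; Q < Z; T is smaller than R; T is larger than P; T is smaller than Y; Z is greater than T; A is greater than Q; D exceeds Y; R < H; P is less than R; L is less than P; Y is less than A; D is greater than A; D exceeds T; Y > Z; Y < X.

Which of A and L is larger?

Following the relations from L: L < P < T < Z < Y < A.
So L < A; A is the larger of the two.

A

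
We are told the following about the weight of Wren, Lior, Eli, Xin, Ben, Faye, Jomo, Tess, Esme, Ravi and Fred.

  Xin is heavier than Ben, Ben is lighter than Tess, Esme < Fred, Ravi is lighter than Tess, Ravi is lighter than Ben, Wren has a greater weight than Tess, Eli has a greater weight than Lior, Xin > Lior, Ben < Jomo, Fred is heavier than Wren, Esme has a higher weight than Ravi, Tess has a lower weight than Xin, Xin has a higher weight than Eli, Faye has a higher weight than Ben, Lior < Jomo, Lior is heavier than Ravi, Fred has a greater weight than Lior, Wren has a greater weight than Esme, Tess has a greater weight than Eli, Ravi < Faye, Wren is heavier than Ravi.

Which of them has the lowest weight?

Ravi

Chaining upward from Ravi: directly above it, Ben, Lior, Esme, Tess, Faye, Wren; then Eli, Jomo, Fred, Xin.
That covers every other element, and nothing is given below Ravi, so Ravi is the lowest weight.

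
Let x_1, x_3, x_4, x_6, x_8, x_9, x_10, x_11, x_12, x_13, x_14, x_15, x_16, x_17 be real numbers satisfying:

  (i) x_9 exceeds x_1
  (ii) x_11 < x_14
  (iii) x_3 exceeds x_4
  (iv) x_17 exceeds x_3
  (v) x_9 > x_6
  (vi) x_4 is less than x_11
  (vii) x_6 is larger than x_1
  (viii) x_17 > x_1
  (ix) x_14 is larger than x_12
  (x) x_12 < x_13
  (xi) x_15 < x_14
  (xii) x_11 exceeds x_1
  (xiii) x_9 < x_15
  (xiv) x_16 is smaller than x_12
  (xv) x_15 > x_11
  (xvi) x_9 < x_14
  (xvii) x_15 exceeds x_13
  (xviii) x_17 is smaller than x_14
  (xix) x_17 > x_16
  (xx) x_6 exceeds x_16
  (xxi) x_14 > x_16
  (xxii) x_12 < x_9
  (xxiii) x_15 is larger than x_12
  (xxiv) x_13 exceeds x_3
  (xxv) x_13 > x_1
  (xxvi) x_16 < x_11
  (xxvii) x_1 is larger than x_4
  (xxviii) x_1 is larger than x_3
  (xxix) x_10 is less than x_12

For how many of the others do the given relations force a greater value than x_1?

7

Directly above x_1: x_6, x_17, x_13, x_9, x_11.
One step further: x_15, x_14 (7 so far).
No other element is forced above x_1 by the given relations, so the count is 7.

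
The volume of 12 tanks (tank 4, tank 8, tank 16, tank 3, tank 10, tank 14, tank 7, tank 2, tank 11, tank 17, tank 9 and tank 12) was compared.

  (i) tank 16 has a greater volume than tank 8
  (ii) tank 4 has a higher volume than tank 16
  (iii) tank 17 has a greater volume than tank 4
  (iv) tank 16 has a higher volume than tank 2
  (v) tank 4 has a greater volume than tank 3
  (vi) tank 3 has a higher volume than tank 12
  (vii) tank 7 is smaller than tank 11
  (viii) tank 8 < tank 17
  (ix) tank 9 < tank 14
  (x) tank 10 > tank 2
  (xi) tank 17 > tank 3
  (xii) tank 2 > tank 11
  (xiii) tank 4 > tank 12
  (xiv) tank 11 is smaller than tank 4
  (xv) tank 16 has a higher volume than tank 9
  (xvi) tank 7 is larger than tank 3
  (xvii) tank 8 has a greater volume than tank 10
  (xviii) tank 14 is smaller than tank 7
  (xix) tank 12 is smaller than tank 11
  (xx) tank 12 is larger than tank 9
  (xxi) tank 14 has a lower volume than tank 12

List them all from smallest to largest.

Each adjacent pair is fixed by a given relation: tank 9 < tank 14; tank 14 < tank 12; tank 12 < tank 3; tank 3 < tank 7; tank 7 < tank 11; tank 11 < tank 2; tank 2 < tank 10; tank 10 < tank 8; tank 8 < tank 16; tank 16 < tank 4; tank 4 < tank 17. Chaining them end to end gives the full order.

tank 9 < tank 14 < tank 12 < tank 3 < tank 7 < tank 11 < tank 2 < tank 10 < tank 8 < tank 16 < tank 4 < tank 17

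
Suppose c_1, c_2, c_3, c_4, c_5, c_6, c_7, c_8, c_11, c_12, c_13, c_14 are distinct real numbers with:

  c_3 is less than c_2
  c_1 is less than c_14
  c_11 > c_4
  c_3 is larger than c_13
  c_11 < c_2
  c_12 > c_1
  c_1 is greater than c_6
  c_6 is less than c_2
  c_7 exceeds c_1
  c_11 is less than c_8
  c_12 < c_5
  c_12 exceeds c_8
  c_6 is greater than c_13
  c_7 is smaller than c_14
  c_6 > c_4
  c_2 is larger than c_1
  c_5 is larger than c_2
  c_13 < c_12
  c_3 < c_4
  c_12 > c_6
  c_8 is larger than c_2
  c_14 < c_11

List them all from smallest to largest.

Nothing is placed below c_13, so it is least; from there c_13 < c_3; c_3 < c_4; c_4 < c_6; c_6 < c_1; c_1 < c_7; c_7 < c_14; c_14 < c_11; c_11 < c_2; c_2 < c_8; c_8 < c_12; c_12 < c_5, each given directly.

c_13 < c_3 < c_4 < c_6 < c_1 < c_7 < c_14 < c_11 < c_2 < c_8 < c_12 < c_5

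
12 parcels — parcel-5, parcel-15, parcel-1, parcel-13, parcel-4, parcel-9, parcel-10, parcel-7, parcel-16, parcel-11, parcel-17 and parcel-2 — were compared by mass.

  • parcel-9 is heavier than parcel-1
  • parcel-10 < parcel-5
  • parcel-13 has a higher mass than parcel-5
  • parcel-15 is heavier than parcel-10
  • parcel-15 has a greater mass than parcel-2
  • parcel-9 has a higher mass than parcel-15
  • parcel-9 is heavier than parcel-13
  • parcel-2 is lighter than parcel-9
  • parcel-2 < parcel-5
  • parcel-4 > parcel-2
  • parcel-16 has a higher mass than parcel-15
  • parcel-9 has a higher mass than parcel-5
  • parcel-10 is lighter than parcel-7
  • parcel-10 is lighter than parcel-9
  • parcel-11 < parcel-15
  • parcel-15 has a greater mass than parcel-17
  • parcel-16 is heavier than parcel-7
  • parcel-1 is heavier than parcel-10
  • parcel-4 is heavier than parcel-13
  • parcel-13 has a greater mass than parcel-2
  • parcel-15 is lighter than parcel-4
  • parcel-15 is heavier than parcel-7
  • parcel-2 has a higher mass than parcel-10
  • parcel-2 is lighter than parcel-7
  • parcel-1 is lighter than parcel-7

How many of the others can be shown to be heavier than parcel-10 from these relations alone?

The elements the relations force above parcel-10 are parcel-2, parcel-5, parcel-1, parcel-13, parcel-7, parcel-15, parcel-9, parcel-16, parcel-4 — no chain reaches any other.
That is 9.

9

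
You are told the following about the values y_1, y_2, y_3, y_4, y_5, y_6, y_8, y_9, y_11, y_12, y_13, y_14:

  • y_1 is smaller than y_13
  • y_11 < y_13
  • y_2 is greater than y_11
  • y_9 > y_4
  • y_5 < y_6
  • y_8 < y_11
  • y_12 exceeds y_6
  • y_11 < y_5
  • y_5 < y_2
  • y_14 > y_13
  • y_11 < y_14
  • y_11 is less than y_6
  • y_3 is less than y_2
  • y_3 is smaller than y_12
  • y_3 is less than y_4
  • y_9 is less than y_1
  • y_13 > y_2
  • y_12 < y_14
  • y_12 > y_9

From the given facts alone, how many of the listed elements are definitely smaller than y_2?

4

Directly below y_2: y_3, y_11, y_5.
One step further: y_8 (4 so far).
Nothing else is reachable below y_2; 4 in all.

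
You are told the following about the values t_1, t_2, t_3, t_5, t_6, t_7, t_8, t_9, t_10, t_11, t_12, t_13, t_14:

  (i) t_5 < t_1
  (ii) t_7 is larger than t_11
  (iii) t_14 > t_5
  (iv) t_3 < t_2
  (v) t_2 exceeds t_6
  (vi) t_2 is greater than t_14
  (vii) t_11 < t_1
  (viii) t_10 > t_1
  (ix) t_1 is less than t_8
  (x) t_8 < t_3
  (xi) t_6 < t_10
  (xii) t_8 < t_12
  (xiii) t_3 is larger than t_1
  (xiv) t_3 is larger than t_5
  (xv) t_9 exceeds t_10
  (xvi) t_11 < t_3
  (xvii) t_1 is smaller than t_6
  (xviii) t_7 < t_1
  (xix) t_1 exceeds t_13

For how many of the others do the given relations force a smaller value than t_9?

The elements the relations force below t_9 are t_11, t_5, t_13, t_7, t_1, t_6, t_10 — no chain reaches any other.
That is 7.

7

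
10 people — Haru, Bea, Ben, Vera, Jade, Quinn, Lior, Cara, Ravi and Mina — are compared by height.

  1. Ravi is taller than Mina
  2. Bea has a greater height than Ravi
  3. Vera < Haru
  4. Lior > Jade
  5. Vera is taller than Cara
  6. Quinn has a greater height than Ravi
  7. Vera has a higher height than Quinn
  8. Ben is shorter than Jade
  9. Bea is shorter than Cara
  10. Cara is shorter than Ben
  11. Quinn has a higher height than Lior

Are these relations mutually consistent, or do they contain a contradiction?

consistent

Every relation is compatible with Mina < Ravi < Bea < Cara < Ben < Jade < Lior < Quinn < Vera < Haru; the set is consistent.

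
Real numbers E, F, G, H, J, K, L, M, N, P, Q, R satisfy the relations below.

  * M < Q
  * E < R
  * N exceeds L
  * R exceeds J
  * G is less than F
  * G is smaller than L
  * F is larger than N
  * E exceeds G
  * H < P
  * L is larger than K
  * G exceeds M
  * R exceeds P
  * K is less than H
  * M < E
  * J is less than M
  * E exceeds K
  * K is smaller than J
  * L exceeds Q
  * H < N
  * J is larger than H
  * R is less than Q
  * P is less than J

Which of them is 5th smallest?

Chaining the given pairs: K < H < P < J < M < G < E < R < Q < L < N < F.
Counting 5 from the smallest end gives M.

M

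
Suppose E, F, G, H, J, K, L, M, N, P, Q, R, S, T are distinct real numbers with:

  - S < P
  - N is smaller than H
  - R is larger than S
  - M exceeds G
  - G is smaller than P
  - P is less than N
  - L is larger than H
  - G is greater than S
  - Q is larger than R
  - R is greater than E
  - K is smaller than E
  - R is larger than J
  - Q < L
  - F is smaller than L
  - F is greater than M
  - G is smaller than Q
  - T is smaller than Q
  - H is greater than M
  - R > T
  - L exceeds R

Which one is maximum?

Chaining downward from L: directly below it, H, R, F, Q; then J, S, G, T, M, E, N; then K, P.
That covers every other element, and nothing is given above L, so L is the maximum.

L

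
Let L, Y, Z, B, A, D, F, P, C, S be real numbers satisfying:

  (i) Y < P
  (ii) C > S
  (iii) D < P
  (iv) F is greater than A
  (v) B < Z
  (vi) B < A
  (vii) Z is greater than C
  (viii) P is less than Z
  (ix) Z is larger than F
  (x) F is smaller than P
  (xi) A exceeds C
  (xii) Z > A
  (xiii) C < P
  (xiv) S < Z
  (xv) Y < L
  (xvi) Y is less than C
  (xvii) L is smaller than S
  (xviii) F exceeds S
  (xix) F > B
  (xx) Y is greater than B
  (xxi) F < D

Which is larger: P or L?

P

Link the given pairs in sequence: L < S; S < C; C < A; A < F; F < D; D < P.
Chaining these gives L < S < C < A < F < D < P.
So L < P; P is the larger of the two.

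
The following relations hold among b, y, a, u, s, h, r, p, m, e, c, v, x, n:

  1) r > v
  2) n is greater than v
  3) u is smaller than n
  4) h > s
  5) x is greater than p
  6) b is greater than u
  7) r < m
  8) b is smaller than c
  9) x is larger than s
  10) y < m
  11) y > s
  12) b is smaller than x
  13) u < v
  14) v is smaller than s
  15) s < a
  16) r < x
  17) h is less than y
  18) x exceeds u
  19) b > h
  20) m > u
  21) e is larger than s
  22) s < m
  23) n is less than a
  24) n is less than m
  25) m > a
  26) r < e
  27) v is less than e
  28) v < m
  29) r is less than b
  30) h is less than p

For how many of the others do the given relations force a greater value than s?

9

Directly above s: h, a, e, x, y, m.
One step further: p, b (8 so far).
One step further: c (9 so far).
Nothing else is reachable above s; 9 in all.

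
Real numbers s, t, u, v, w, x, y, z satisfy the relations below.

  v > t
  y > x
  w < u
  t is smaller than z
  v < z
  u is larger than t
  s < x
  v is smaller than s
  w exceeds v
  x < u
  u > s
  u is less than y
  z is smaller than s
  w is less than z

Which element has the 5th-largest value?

The consecutive relations fix a unique order: t < v < w < z < s < x < u < y.
The 5th largest is z.

z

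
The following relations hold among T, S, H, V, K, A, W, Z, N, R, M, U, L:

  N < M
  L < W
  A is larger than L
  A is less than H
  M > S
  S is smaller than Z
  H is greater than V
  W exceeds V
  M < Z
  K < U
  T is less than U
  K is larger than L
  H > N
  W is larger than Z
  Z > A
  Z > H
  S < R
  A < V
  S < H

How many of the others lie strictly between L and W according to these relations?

Chaining upward from L reaches: A, V, K, H, U, Z.
Chaining downward from W reaches: A, N, V, S, H, M, Z.
Strictly between L and W are those in both lists: A, V, H, Z — 4 elements.

4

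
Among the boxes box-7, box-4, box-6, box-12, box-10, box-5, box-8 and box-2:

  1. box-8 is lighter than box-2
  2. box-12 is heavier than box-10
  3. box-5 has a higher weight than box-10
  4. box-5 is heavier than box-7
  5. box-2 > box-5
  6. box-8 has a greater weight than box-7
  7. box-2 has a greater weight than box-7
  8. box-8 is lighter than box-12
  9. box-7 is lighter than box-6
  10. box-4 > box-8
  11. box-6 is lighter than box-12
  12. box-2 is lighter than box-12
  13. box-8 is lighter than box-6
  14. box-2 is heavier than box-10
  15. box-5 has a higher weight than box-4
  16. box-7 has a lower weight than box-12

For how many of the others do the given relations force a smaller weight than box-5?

4

The elements the relations force below box-5 are box-7, box-8, box-10, box-4 — no chain reaches any other.
That is 4.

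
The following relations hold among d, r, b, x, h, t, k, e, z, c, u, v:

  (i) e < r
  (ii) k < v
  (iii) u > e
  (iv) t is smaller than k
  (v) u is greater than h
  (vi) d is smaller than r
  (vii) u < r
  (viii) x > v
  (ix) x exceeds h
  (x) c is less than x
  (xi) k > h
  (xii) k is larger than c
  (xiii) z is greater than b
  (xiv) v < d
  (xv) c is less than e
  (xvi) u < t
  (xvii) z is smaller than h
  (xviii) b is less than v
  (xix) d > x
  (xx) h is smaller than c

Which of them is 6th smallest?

The consecutive relations fix a unique order: b < z < h < c < e < u < t < k < v < x < d < r.
The 6th smallest is u.

u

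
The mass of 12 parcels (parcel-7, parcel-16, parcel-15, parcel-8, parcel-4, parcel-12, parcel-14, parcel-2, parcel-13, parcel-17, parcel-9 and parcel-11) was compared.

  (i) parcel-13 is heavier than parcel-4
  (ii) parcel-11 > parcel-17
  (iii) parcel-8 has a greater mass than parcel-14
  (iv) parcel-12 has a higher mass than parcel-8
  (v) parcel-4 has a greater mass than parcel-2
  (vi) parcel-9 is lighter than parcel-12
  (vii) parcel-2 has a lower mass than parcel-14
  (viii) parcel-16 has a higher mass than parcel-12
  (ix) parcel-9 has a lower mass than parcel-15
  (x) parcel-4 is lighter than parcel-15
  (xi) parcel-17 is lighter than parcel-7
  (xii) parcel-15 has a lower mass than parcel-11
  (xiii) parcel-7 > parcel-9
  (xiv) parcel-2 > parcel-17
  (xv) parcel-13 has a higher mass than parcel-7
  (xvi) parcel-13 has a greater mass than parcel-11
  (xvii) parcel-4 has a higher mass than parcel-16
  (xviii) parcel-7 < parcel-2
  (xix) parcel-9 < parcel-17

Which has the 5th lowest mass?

parcel-14

Piecing the relations together gives one ordering: parcel-9 < parcel-17 < parcel-7 < parcel-2 < parcel-14 < parcel-8 < parcel-12 < parcel-16 < parcel-4 < parcel-15 < parcel-11 < parcel-13.
Counting 5 from the smallest end gives parcel-14.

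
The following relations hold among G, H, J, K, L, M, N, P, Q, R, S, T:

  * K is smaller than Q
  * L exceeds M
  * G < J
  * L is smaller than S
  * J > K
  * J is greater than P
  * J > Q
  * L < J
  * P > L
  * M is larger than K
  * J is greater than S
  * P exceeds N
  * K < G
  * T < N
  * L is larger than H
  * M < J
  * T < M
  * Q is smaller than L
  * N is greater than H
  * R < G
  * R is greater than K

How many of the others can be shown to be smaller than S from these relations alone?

From S the given relations immediately reach L.
From those, H, Q, M — 4 in total.
From those, K, T — 6 in total.
No other element is forced below S by the given relations, so the count is 6.

6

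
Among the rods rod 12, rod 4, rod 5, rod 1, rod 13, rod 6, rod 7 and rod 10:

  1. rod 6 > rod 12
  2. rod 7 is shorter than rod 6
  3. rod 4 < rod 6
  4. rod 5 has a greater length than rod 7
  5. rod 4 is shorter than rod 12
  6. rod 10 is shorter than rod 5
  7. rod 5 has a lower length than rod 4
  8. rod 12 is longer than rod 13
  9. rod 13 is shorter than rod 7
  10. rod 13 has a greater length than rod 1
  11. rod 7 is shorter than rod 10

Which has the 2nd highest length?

The consecutive relations fix a unique order: rod 1 < rod 13 < rod 7 < rod 10 < rod 5 < rod 4 < rod 12 < rod 6.
The 2nd largest is rod 12.

rod 12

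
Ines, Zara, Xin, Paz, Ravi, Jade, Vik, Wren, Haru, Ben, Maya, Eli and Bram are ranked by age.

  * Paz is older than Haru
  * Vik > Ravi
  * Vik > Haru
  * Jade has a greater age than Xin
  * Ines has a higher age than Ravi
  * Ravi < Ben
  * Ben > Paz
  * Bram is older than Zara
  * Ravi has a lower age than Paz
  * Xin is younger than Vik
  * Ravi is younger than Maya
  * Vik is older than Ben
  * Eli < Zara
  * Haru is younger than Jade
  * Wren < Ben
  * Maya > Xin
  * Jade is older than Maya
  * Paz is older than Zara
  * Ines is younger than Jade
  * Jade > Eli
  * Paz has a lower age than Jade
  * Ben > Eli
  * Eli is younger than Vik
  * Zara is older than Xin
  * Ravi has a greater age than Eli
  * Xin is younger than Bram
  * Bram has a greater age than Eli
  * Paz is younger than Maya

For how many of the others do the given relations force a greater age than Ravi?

Directly above Ravi: Paz, Maya, Ines, Ben, Vik.
One step further: Jade (6 so far).
Nothing else is reachable above Ravi; 6 in all.

6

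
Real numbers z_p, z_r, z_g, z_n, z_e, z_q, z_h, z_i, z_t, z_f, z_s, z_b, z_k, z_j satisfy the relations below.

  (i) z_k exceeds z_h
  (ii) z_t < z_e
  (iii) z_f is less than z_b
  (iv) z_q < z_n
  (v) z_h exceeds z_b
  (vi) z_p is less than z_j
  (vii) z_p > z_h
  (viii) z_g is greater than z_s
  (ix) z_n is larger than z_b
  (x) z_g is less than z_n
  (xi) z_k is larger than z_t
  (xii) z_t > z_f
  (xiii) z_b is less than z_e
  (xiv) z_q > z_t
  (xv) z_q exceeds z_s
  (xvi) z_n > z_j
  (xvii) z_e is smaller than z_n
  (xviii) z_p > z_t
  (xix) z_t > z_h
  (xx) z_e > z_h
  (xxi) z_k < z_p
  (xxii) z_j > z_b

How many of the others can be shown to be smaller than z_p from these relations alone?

5

From z_p the given relations immediately reach z_h, z_t, z_k.
From those, z_f, z_b — 5 in total.
No other element is forced below z_p by the given relations, so the count is 5.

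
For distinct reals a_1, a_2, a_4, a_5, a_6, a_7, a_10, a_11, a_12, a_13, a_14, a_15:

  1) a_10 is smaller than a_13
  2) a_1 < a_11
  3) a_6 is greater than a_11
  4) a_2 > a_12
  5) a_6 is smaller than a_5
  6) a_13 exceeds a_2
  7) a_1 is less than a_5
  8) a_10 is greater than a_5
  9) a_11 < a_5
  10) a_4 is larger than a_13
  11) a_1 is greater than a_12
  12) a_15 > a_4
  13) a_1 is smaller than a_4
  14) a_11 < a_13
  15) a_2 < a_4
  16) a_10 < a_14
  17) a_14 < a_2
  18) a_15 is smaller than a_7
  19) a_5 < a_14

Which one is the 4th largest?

a_13

Chaining the given pairs: a_12 < a_1 < a_11 < a_6 < a_5 < a_10 < a_14 < a_2 < a_13 < a_4 < a_15 < a_7.
The 4th largest is a_13.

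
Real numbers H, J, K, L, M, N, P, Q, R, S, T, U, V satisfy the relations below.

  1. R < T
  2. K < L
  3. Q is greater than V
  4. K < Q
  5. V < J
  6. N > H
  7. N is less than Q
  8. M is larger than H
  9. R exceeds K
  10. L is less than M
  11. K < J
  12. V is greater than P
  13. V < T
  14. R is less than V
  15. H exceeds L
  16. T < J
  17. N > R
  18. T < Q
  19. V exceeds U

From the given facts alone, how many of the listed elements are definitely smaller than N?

4

From N the given relations immediately reach R, H.
From those, K, L — 4 in total.
No other element is forced below N by the given relations, so the count is 4.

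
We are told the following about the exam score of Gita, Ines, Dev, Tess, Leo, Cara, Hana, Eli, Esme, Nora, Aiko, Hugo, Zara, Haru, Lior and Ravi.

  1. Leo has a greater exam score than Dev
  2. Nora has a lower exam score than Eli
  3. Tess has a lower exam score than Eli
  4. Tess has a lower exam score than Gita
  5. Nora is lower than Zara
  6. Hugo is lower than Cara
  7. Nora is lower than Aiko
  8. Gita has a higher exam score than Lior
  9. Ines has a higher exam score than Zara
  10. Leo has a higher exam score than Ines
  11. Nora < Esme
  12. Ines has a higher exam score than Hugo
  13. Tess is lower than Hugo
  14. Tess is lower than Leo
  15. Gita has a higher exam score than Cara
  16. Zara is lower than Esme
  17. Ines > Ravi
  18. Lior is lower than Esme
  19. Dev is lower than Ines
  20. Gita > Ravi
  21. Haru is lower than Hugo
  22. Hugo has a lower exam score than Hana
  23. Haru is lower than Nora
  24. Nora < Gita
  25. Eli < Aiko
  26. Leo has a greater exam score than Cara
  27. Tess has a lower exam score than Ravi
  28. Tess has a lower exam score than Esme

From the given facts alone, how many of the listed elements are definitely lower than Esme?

The elements the relations force below Esme are Lior, Haru, Nora, Tess, Zara — no chain reaches any other.
That is 5.

5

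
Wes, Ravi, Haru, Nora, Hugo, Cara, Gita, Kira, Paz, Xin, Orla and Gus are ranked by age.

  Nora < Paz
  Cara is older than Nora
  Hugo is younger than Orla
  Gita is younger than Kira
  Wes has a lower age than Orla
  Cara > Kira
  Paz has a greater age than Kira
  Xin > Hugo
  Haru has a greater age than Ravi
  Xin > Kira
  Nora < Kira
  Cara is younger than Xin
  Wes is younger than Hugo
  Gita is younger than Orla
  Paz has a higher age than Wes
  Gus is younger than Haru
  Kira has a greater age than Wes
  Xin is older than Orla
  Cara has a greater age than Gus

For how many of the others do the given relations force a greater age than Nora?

4

From Nora the given relations immediately reach Kira, Paz, Cara.
From those, Xin — 4 in total.
No other element is forced above Nora by the given relations, so the count is 4.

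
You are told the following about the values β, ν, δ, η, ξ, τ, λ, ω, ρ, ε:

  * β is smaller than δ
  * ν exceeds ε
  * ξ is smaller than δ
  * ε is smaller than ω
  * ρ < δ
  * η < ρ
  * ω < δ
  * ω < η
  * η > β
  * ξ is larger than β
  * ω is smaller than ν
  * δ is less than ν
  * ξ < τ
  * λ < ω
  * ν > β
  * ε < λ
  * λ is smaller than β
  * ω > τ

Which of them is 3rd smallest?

β

The consecutive relations fix a unique order: ε < λ < β < ξ < τ < ω < η < ρ < δ < ν.
The 3rd smallest is β.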